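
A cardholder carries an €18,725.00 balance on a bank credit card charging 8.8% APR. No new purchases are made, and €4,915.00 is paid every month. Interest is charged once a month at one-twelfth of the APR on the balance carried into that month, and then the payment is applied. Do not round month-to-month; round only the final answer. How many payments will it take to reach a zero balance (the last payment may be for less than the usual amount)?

4 months

Monthly rate r = 8.8%/12 = 0.733333% = 0.00733333.
Recurrence: B ← B·(1+r) − €4,915.00.
Month 1: interest €137.32; balance after payment €13,947.32.
Month 2: interest €102.28; balance after payment €9,134.60.
Month 3: interest €66.99; balance after payment €4,286.58.
Month 4: interest €31.43; balance after payment €0.00.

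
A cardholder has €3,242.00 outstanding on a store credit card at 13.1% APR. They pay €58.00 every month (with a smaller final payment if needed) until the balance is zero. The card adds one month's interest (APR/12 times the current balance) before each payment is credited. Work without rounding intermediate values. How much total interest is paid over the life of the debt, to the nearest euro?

€1,791

Monthly rate r = 13.1%/12 = 1.09167% = 0.0109167.
Payoff takes n = ⌈−ln(1 − rB₀/P)/ln(1+r)⌉ = ⌈86.772⌉ = 87 payments; the last is €44.85.
Total paid = 86·€58.00 + €44.85 = €5,032.85.
Total interest = total paid − principal = €5,032.85 − €3,242.00 = €1,790.85.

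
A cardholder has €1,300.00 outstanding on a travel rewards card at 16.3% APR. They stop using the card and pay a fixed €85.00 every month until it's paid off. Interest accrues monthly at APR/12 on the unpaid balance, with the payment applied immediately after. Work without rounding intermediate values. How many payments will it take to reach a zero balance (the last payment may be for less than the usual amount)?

18 months

Monthly rate r = 16.3%/12 = 1.35833% = 0.0135833.
Recurrence: B ← B·(1+r) − €85.00.
Month 1: interest €17.66; balance after payment €1,232.66.
Month 2: interest €16.74; balance after payment €1,164.40.
Closed form: n = −ln(1 − rB₀/P)/ln(1+r) = −ln(0.79225)/ln(1.01358) ≈ 17.260, so the balance reaches zero during payment 18.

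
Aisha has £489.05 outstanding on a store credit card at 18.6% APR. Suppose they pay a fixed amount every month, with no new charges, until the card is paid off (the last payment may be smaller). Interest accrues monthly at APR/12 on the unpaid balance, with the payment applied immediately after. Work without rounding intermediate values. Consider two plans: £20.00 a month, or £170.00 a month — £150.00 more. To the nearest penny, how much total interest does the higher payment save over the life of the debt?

£115.33

Monthly rate r = 18.6%/12 = 1.55% = 0.0155.
At £20.00/mo: n = ⌈−ln(1 − rB₀/P)/ln(1+r)⌉ = 31 payments (last £19.53); total interest = total paid − £489.05 = £130.48.
At £170.00/mo: 3 payments (last £164.20); total interest £15.15.
Interest saved = £130.48 − £15.15 = £115.33.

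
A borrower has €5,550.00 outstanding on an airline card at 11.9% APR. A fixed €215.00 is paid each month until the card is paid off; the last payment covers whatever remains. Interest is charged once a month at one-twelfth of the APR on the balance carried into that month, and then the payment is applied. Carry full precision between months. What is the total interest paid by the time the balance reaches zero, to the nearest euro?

Monthly rate r = 11.9%/12 = 0.991667% = 0.00991667.
Payoff takes n = ⌈−ln(1 − rB₀/P)/ln(1+r)⌉ = ⌈29.966⌉ = 30 payments; the last is €207.71.
Total paid = 29·€215.00 + €207.71 = €6,442.71.
Total interest = total paid − principal = €6,442.71 − €5,550.00 = €892.71.

€893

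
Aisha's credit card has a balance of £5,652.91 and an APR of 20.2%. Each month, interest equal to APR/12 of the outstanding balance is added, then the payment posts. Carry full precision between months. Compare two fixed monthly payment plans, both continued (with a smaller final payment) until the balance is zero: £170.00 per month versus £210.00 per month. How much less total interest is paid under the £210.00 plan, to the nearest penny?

£762.26

Monthly rate r = 20.2%/12 = 1.68333% = 0.0168333.
At £170.00/mo: n = ⌈−ln(1 − rB₀/P)/ln(1+r)⌉ = 50 payments (last £25.05); total interest = total paid − £5,652.91 = £2,702.14.
At £210.00/mo: 37 payments (last £32.79); total interest £1,939.88.
Interest saved = £2,702.14 − £1,939.88 = £762.26.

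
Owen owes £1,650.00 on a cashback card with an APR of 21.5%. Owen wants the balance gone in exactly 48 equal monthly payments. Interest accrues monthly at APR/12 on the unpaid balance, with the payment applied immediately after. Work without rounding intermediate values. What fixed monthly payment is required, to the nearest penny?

Monthly rate r = 21.5%/12 = 1.79167% = 0.0179167.
Level-payment amortization: P = B₀·r / (1 − (1+r)^(−n)) = 1650.00·0.0179167 / (1 − 1.01792^(−48)).
Denominator 1 − (1+r)^(−48) = 0.573603936.
P = 29.5625 / 0.573603936 ≈ 51.54.

£51.54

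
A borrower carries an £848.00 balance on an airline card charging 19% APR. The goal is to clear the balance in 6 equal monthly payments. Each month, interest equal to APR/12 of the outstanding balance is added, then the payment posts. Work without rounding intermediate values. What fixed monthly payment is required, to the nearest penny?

Monthly rate r = 19%/12 = 1.58333% = 0.0158333.
Level-payment amortization: P = B₀·r / (1 − (1+r)^(−n)) = 848.00·0.0158333 / (1 − 1.01583^(−6)).
Denominator 1 − (1+r)^(−6) = 0.0899500239.
P = 13.4267 / 0.0899500239 ≈ 149.27.

£149.27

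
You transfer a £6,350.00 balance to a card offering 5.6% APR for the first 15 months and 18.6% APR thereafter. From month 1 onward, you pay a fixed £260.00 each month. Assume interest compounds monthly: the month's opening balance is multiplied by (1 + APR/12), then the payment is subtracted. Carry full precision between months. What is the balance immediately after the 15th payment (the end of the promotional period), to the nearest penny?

Promo months 1–15 at r₀ = 5.6%/12 = 0.00466667; months 16+ at r₁ = 18.6%/12 = 0.0155.
After month 15: iterate B ← B·(1+r₀) − £260.00 for 15 months → £2,779.31.

£2,779.31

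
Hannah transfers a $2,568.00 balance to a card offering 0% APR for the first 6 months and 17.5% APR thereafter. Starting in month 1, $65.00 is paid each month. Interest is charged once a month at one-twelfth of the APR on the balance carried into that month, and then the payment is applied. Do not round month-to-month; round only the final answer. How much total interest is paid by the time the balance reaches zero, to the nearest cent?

$833.29

Promo months 1–6 at r₀ = 0%/12 = 0; months 7+ at r₁ = 17.5%/12 = 0.0145833.
After month 6 (no interest yet): B = $2,568.00 − 6·$65.00 = $2,178.00.
Then at r₁ with $65.00/mo: n₂ = −ln(1 − r₁·B/P)/ln(1+r₁) ≈ 46.33 → 47 more payments.
Total paid = 52·$65.00 + $21.29 = $3,401.29; interest = $3,401.29 − $2,568.00 = $833.29.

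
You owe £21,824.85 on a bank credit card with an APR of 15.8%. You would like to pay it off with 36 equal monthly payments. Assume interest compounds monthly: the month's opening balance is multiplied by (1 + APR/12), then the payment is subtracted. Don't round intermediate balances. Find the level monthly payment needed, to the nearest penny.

Monthly rate r = 15.8%/12 = 1.31667% = 0.0131667.
Level-payment amortization: P = B₀·r / (1 − (1+r)^(−n)) = 21824.85·0.0131667 / (1 − 1.01317^(−36)).
Denominator 1 − (1+r)^(−36) = 0.375564117.
P = 287.361 / 0.375564117 ≈ 765.14.

£765.14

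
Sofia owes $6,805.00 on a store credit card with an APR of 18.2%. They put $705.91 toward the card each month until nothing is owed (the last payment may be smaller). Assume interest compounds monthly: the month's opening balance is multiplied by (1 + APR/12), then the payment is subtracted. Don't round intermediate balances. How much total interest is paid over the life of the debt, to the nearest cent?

$608.96

Monthly rate r = 18.2%/12 = 1.51667% = 0.0151667.
Payoff takes n = ⌈−ln(1 − rB₀/P)/ln(1+r)⌉ = ⌈10.501⌉ = 11 payments; the last is $354.86.
Total paid = 10·$705.91 + $354.86 = $7,413.96.
Total interest = total paid − principal = $7,413.96 − $6,805.00 = $608.96.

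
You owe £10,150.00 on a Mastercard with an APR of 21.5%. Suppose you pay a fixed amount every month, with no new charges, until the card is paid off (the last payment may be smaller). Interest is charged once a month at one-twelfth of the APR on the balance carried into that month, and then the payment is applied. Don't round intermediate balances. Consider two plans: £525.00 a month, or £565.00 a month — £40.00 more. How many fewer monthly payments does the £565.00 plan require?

Monthly rate r = 21.5%/12 = 1.79167% = 0.0179167.
At £525.00/mo: n = ⌈−ln(1 − rB₀/P)/ln(1+r)⌉ = 24 payments (last £497.13); total interest = total paid − £10,150.00 = £2,422.13.
At £565.00/mo: 22 payments (last £493.42); total interest £2,208.42.
Payments saved = 24 − 22 = 2.

2 fewer payments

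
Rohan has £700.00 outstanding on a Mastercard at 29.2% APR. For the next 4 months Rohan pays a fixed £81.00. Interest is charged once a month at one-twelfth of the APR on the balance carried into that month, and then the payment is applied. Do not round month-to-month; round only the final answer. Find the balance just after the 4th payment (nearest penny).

£434.64

Monthly rate r = 29.2%/12 = 2.43333% = 0.0243333.
Each month: B ← B·(1+r) − £81.00.
Month 1: interest £17.03; balance after payment £636.03.
Month 2: interest £15.48; balance after payment £570.51.
Month 3: interest £13.88; balance after payment £503.39.
Month 4: interest £12.25; balance after payment £434.64.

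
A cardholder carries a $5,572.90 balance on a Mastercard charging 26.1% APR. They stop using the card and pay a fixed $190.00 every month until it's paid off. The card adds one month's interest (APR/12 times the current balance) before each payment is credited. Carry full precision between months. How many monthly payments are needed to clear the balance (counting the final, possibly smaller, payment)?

48 payments

Monthly rate r = 26.1%/12 = 2.175% = 0.02175.
Recurrence: B ← B·(1+r) − $190.00.
Month 1: interest $121.21; balance after payment $5,504.11.
Month 2: interest $119.71; balance after payment $5,433.82.
Closed form: n = −ln(1 − rB₀/P)/ln(1+r) = −ln(0.36205)/ln(1.02175) ≈ 47.218, so the balance reaches zero during payment 48.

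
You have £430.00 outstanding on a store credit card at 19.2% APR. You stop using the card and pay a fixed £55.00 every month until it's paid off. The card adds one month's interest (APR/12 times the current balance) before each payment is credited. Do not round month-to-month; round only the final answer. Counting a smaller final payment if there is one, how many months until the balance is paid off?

Monthly rate r = 19.2%/12 = 1.6% = 0.016.
Recurrence: B ← B·(1+r) − £55.00.
Month 1: interest £6.88; balance after payment £381.88.
Month 2: interest £6.11; balance after payment £332.99.
Closed form: n = −ln(1 − rB₀/P)/ln(1+r) = −ln(0.87491)/ln(1.016) ≈ 8.419, so the balance reaches zero during payment 9.

9 payments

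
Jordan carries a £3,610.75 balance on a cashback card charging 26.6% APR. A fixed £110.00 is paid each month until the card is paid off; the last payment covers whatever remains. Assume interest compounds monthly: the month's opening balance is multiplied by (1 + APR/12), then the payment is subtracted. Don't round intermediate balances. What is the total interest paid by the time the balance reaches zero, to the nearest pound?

Monthly rate r = 26.6%/12 = 2.21667% = 0.0221667.
Payoff takes n = ⌈−ln(1 − rB₀/P)/ln(1+r)⌉ = ⌈59.320⌉ = 60 payments; the last is £35.44.
Total paid = 59·£110.00 + £35.44 = £6,525.44.
Total interest = total paid − principal = £6,525.44 − £3,610.75 = £2,914.69.

£2,915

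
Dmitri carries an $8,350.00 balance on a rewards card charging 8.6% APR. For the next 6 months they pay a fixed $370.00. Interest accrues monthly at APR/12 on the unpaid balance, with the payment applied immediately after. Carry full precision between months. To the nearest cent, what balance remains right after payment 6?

$6,455.39

Monthly rate r = 8.6%/12 = 0.716667% = 0.00716667.
Each month: B ← B·(1+r) − $370.00.
Month 1: interest $59.84; balance after payment $8,039.84.
Month 2: interest $57.62; balance after payment $7,727.46.
Month 3: interest $55.38; balance after payment $7,412.84.
Month 4: interest $53.13; balance after payment $7,095.97.
Month 5: interest $50.85; balance after payment $6,776.82.
Month 6: interest $48.57; balance after payment $6,455.39.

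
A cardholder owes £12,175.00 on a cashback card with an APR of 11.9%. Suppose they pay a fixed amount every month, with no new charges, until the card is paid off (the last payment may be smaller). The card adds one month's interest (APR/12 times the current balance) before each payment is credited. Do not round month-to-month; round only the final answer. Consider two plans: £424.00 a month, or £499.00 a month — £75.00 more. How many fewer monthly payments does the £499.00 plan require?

5 fewer payments

Monthly rate r = 11.9%/12 = 0.991667% = 0.00991667.
At £424.00/mo: n = ⌈−ln(1 − rB₀/P)/ln(1+r)⌉ = 34 payments (last £407.83); total interest = total paid − £12,175.00 = £2,224.83.
At £499.00/mo: 29 payments (last £36.23); total interest £1,833.23.
Payments saved = 34 − 29 = 5.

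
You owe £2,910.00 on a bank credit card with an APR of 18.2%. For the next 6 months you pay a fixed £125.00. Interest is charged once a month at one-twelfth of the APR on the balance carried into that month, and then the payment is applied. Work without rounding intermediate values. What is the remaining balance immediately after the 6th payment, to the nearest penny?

£2,406.04

Monthly rate r = 18.2%/12 = 1.51667% = 0.0151667.
Each month: B ← B·(1+r) − £125.00.
Month 1: interest £44.13; balance after payment £2,829.14.
Month 2: interest £42.91; balance after payment £2,747.04.
Month 3: interest £41.66; balance after payment £2,663.71.
Month 4: interest £40.40; balance after payment £2,579.11.
Month 5: interest £39.12; balance after payment £2,493.22.
Month 6: interest £37.81; balance after payment £2,406.04.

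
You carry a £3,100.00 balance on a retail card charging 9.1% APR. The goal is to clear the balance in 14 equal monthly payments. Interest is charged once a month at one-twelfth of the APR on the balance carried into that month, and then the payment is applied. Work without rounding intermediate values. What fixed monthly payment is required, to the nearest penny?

Monthly rate r = 9.1%/12 = 0.758333% = 0.00758333.
Level-payment amortization: P = B₀·r / (1 − (1+r)^(−n)) = 3100.00·0.00758333 / (1 − 1.00758^(−14)).
Denominator 1 − (1+r)^(−14) = 0.100364989.
P = 23.5083 / 0.100364989 ≈ 234.23.

£234.23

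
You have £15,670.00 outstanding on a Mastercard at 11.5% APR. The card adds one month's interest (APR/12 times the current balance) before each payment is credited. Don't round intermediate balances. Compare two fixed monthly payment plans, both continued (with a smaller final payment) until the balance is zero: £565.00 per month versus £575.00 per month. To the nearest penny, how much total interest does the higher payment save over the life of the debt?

£54.54

Monthly rate r = 11.5%/12 = 0.958333% = 0.00958333.
At £565.00/mo: n = ⌈−ln(1 − rB₀/P)/ln(1+r)⌉ = 33 payments (last £222.93); total interest = total paid − £15,670.00 = £2,632.93.
At £575.00/mo: 32 payments (last £423.39); total interest £2,578.39.
Interest saved = £2,632.93 − £2,578.39 = £54.54.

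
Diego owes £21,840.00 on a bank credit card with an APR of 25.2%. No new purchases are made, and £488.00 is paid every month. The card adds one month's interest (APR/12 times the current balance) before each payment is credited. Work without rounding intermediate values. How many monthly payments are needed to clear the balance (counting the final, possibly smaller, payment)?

136 payments

Monthly rate r = 25.2%/12 = 2.1% = 0.021.
Recurrence: B ← B·(1+r) − £488.00.
Month 1: interest £458.64; balance after payment £21,810.64.
Month 2: interest £458.02; balance after payment £21,780.66.
Closed form: n = −ln(1 − rB₀/P)/ln(1+r) = −ln(0.060164)/ln(1.021) ≈ 135.242, so the balance reaches zero during payment 136.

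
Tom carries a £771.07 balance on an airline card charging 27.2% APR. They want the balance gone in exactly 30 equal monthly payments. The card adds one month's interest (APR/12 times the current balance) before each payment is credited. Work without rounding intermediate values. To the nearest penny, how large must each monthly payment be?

£35.70

Monthly rate r = 27.2%/12 = 2.26667% = 0.0226667.
Level-payment amortization: P = B₀·r / (1 − (1+r)^(−n)) = 771.07·0.0226667 / (1 − 1.02267^(−30)).
Denominator 1 − (1+r)^(−30) = 0.489522055.
P = 17.4776 / 0.489522055 ≈ 35.70.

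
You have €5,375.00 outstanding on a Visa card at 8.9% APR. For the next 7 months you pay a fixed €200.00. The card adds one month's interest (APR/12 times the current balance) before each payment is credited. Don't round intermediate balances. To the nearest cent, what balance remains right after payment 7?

€4,228.80

Monthly rate r = 8.9%/12 = 0.741667% = 0.00741667.
Each month: B ← B·(1+r) − €200.00.
Month 1: interest €39.86; balance after payment €5,214.86.
Month 2: interest €38.68; balance after payment €5,053.54.
Month 3: interest €37.48; balance after payment €4,891.02.
Month 4: interest €36.28; balance after payment €4,727.30.
Month 5: interest €35.06; balance after payment €4,562.36.
Month 6: interest €33.84; balance after payment €4,396.20.
Month 7: interest €32.61; balance after payment €4,228.80.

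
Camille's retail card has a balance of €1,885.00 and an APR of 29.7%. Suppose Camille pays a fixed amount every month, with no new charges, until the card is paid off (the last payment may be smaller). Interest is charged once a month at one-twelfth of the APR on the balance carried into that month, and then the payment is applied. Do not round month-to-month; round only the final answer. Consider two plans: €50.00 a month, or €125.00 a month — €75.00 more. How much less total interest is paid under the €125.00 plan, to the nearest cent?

€3,141.77

Monthly rate r = 29.7%/12 = 2.475% = 0.02475.
At €50.00/mo: n = ⌈−ln(1 − rB₀/P)/ln(1+r)⌉ = 111 payments (last €30.47); total interest = total paid − €1,885.00 = €3,645.47.
At €125.00/mo: 20 payments (last €13.70); total interest €503.70.
Interest saved = €3,645.47 − €503.70 = €3,141.77.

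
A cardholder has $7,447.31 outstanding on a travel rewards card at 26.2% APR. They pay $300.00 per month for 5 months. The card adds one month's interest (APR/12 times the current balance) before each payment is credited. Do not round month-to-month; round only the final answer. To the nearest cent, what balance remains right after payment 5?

Monthly rate r = 26.2%/12 = 2.18333% = 0.0218333.
Each month: B ← B·(1+r) − $300.00.
Month 1: interest $162.60; balance after payment $7,309.91.
Month 2: interest $159.60; balance after payment $7,169.51.
Month 3: interest $156.53; balance after payment $7,026.04.
Month 4: interest $153.40; balance after payment $6,879.45.
Month 5: interest $150.20; balance after payment $6,729.65.

$6,729.65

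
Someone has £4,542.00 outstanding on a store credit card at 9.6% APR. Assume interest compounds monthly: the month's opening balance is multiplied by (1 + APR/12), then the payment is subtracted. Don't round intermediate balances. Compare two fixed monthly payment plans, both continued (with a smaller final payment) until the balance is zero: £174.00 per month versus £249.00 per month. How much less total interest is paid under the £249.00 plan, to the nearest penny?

Monthly rate r = 9.6%/12 = 0.8% = 0.008.
At £174.00/mo: n = ⌈−ln(1 − rB₀/P)/ln(1+r)⌉ = 30 payments (last £69.22); total interest = total paid − £4,542.00 = £573.22.
At £249.00/mo: 20 payments (last £198.41); total interest £387.41.
Interest saved = £573.22 − £387.41 = £185.81.

£185.81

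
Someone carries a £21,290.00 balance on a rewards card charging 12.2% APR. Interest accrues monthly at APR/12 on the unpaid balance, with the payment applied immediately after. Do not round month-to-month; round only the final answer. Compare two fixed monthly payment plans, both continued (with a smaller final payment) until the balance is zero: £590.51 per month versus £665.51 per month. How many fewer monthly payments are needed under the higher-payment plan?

Monthly rate r = 12.2%/12 = 1.01667% = 0.0101667.
At £590.51/mo: n = ⌈−ln(1 − rB₀/P)/ln(1+r)⌉ = 46 payments (last £80.67); total interest = total paid − £21,290.00 = £5,363.62.
At £665.51/mo: 39 payments (last £593.16); total interest £4,592.54.
Payments saved = 46 − 39 = 7.

7 fewer payments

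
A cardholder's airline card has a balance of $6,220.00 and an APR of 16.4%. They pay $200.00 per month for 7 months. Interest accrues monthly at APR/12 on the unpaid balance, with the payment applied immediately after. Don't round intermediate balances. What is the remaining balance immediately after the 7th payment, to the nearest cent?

Monthly rate r = 16.4%/12 = 1.36667% = 0.0136667.
Each month: B ← B·(1+r) − $200.00.
Month 1: interest $85.01; balance after payment $6,105.01.
Month 2: interest $83.44; balance after payment $5,988.44.
Month 3: interest $81.84; balance after payment $5,870.28.
Month 4: interest $80.23; balance after payment $5,750.51.
Month 5: interest $78.59; balance after payment $5,629.10.
Month 6: interest $76.93; balance after payment $5,506.03.
Month 7: interest $75.25; balance after payment $5,381.28.

$5,381.28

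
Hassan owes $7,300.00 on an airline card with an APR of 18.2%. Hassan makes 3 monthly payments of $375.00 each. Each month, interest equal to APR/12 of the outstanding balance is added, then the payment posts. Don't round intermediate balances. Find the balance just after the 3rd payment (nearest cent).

Monthly rate r = 18.2%/12 = 1.51667% = 0.0151667.
Each month: B ← B·(1+r) − $375.00.
Month 1: interest $110.72; balance after payment $7,035.72.
Month 2: interest $106.71; balance after payment $6,767.43.
Month 3: interest $102.64; balance after payment $6,495.06.

$6,495.06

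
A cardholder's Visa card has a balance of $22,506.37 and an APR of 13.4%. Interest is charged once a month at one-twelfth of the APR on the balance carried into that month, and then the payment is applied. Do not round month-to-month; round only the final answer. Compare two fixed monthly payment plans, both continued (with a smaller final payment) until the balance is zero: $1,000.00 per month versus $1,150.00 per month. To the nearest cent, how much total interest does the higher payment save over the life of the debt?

Monthly rate r = 13.4%/12 = 1.11667% = 0.0111667.
At $1,000.00/mo: n = ⌈−ln(1 − rB₀/P)/ln(1+r)⌉ = 27 payments (last $65.25); total interest = total paid − $22,506.37 = $3,558.88.
At $1,150.00/mo: 23 payments (last $237.81); total interest $3,031.44.
Interest saved = $3,558.88 − $3,031.44 = $527.44.

$527.44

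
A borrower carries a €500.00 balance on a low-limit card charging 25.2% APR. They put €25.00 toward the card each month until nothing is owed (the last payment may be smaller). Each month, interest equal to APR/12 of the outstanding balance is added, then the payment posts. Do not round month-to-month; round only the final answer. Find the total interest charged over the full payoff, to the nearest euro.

€155

Monthly rate r = 25.2%/12 = 2.1% = 0.021.
Payoff takes n = ⌈−ln(1 − rB₀/P)/ln(1+r)⌉ = ⌈26.211⌉ = 27 payments; the last is €5.31.
Total paid = 26·€25.00 + €5.31 = €655.31.
Total interest = total paid − principal = €655.31 − €500.00 = €155.31.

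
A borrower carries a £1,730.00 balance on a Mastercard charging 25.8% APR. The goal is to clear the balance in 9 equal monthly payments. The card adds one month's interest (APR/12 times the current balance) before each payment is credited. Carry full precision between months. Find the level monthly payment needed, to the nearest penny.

£213.47

Monthly rate r = 25.8%/12 = 2.15% = 0.0215.
Level-payment amortization: P = B₀·r / (1 − (1+r)^(−n)) = 1730.00·0.0215 / (1 − 1.0215^(−9)).
Denominator 1 − (1+r)^(−9) = 0.174238442.
P = 37.195 / 0.174238442 ≈ 213.47.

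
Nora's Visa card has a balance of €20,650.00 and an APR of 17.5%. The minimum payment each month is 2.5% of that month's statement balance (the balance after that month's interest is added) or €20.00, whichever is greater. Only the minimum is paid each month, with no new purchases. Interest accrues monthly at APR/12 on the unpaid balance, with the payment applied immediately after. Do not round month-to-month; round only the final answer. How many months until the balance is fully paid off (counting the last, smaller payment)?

361 months

Monthly rate r = 17.5%/12 = 1.45833% = 0.0145833.
While 2.5% of the post-interest balance exceeds €20.00, each month B ← (B·(1+r))·(1 − 0.025), i.e. B shrinks by the factor (1+r)·0.975 = 0.98922.
This holds for months 1–302. Entering month 303 the balance is €782.00; 2.5% of the post-interest balance is now below €20.00, so the flat €20.00 minimum applies from here.
From month 303 a fixed €20.00 at rate r clears €782.00 in 59 more payments. Total: 302 + 59 = 361 months.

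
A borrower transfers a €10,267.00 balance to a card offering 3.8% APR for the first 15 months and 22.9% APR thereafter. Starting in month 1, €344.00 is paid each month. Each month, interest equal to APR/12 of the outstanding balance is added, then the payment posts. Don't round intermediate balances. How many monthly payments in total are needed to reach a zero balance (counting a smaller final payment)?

35 payments

Promo months 1–15 at r₀ = 3.8%/12 = 0.00316667; months 16+ at r₁ = 22.9%/12 = 0.0190833.
After month 15: iterate B ← B·(1+r₀) − €344.00 for 15 months → €5,489.68.
Then at r₁ with €344.00/mo: n₂ = −ln(1 − r₁·B/P)/ln(1+r₁) ≈ 19.21 → 20 more payments.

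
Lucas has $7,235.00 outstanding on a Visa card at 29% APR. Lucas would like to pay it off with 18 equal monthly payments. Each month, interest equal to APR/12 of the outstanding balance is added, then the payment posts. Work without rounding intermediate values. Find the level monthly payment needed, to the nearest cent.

$500.45

Monthly rate r = 29%/12 = 2.41667% = 0.0241667.
Level-payment amortization: P = B₀·r / (1 − (1+r)^(−n)) = 7235.00·0.0241667 / (1 − 1.02417^(−18)).
Denominator 1 − (1+r)^(−18) = 0.349378311.
P = 174.846 / 0.349378311 ≈ 500.45.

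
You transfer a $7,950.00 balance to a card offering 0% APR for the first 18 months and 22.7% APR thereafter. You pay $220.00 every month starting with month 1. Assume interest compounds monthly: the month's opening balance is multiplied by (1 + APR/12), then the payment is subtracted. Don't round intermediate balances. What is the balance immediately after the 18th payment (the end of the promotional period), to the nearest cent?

Promo months 1–18 at r₀ = 0%/12 = 0; months 19+ at r₁ = 22.7%/12 = 0.0189167.
After month 18 (no interest yet): B = $7,950.00 − 18·$220.00 = $3,990.00.

$3,990.00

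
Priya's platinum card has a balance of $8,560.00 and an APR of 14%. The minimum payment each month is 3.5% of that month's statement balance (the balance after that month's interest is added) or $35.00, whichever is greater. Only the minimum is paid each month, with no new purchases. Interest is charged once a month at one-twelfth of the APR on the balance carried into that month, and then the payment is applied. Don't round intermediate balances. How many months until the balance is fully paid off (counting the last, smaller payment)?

125 months

Monthly rate r = 14%/12 = 1.16667% = 0.0116667.
While 3.5% of the post-interest balance exceeds $35.00, each month B ← (B·(1+r))·(1 − 0.035), i.e. B shrinks by the factor (1+r)·0.965 = 0.97626.
This holds for months 1–90. Entering month 91 the balance is $984.69; 3.5% of the post-interest balance is now below $35.00, so the flat $35.00 minimum applies from here.
From month 91 a fixed $35.00 at rate r clears $984.69 in 35 more payments. Total: 90 + 35 = 125 months.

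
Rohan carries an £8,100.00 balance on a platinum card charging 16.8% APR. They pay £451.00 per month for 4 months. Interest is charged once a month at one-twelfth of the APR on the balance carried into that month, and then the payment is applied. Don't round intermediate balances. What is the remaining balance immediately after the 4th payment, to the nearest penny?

Monthly rate r = 16.8%/12 = 1.4% = 0.014.
Each month: B ← B·(1+r) − £451.00.
Month 1: interest £113.40; balance after payment £7,762.40.
Month 2: interest £108.67; balance after payment £7,420.07.
Month 3: interest £103.88; balance after payment £7,072.95.
Month 4: interest £99.02; balance after payment £6,720.98.

£6,720.98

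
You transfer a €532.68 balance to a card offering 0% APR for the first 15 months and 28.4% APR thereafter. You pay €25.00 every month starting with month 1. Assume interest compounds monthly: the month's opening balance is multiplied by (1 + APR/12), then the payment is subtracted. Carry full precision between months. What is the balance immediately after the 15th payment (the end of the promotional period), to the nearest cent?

Promo months 1–15 at r₀ = 0%/12 = 0; months 16+ at r₁ = 28.4%/12 = 0.0236667.
After month 15 (no interest yet): B = €532.68 − 15·€25.00 = €157.68.

€157.68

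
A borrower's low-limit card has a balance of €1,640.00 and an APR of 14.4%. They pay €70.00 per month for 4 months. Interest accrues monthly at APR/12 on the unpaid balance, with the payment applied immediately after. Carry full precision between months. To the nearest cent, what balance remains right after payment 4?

Monthly rate r = 14.4%/12 = 1.2% = 0.012.
Each month: B ← B·(1+r) − €70.00.
Month 1: interest €19.68; balance after payment €1,589.68.
Month 2: interest €19.08; balance after payment €1,538.76.
Month 3: interest €18.47; balance after payment €1,487.22.
Month 4: interest €17.85; balance after payment €1,435.07.

€1,435.07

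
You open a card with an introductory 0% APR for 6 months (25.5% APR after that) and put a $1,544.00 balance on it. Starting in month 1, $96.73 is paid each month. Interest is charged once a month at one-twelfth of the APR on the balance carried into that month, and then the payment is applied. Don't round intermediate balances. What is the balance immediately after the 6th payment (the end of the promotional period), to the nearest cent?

Promo months 1–6 at r₀ = 0%/12 = 0; months 7+ at r₁ = 25.5%/12 = 0.02125.
After month 6 (no interest yet): B = $1,544.00 − 6·$96.73 = $963.62.

$963.62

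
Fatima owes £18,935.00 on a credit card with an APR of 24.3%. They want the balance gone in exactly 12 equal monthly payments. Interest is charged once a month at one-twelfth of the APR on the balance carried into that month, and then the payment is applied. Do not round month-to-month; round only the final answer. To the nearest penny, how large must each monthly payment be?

£1,793.24

Monthly rate r = 24.3%/12 = 2.025% = 0.02025.
Level-payment amortization: P = B₀·r / (1 − (1+r)^(−n)) = 18935.00·0.02025 / (1 − 1.02025^(−12)).
Denominator 1 − (1+r)^(−12) = 0.213822232.
P = 383.434 / 0.213822232 ≈ 1793.24.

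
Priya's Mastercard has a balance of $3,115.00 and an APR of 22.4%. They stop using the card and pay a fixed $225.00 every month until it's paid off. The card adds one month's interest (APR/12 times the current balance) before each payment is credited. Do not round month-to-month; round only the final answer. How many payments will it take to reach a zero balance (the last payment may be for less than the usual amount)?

Monthly rate r = 22.4%/12 = 1.86667% = 0.0186667.
Recurrence: B ← B·(1+r) − $225.00.
Month 1: interest $58.15; balance after payment $2,948.15.
Month 2: interest $55.03; balance after payment $2,778.18.
Closed form: n = −ln(1 − rB₀/P)/ln(1+r) = −ln(0.74157)/ln(1.01867) ≈ 16.166, so the balance reaches zero during payment 17.

17 months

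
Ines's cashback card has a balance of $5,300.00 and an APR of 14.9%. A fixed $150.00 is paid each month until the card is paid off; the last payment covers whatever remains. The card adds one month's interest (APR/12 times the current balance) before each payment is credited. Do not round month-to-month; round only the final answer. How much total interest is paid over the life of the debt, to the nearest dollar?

$1,720

Monthly rate r = 14.9%/12 = 1.24167% = 0.0124167.
Payoff takes n = ⌈−ln(1 − rB₀/P)/ln(1+r)⌉ = ⌈46.801⌉ = 47 payments; the last is $120.36.
Total paid = 46·$150.00 + $120.36 = $7,020.36.
Total interest = total paid − principal = $7,020.36 − $5,300.00 = $1,720.36.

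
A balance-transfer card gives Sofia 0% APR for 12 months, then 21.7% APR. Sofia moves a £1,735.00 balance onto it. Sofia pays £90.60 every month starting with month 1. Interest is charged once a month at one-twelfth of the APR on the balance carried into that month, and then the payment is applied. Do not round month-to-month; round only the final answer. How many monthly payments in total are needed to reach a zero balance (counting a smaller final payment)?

Promo months 1–12 at r₀ = 0%/12 = 0; months 13+ at r₁ = 21.7%/12 = 0.0180833.
After month 12 (no interest yet): B = £1,735.00 − 12·£90.60 = £647.80.
Then at r₁ with £90.60/mo: n₂ = −ln(1 − r₁·B/P)/ln(1+r₁) ≈ 7.73 → 8 more payments.

20 payments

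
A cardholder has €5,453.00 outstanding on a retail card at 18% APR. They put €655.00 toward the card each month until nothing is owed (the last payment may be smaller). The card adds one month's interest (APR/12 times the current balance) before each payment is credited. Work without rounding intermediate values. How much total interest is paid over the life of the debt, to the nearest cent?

Monthly rate r = 18%/12 = 1.5% = 0.015.
Payoff takes n = ⌈−ln(1 − rB₀/P)/ln(1+r)⌉ = ⌈8.959⌉ = 9 payments; the last is €628.54.
Total paid = 8·€655.00 + €628.54 = €5,868.54.
Total interest = total paid − principal = €5,868.54 − €5,453.00 = €415.54.

€415.54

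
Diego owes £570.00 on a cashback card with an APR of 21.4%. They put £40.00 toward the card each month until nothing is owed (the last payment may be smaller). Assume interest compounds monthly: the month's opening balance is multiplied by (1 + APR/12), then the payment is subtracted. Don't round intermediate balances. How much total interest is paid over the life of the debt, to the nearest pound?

Monthly rate r = 21.4%/12 = 1.78333% = 0.0178333.
Payoff takes n = ⌈−ln(1 − rB₀/P)/ln(1+r)⌉ = ⌈16.587⌉ = 17 payments; the last is £23.57.
Total paid = 16·£40.00 + £23.57 = £663.57.
Total interest = total paid − principal = £663.57 − £570.00 = £93.57.

£94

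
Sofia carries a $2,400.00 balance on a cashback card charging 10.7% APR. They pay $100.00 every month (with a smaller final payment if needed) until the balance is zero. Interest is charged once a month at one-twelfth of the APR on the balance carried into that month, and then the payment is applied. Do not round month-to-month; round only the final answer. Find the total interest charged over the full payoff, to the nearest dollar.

Monthly rate r = 10.7%/12 = 0.891667% = 0.00891667.
Payoff takes n = ⌈−ln(1 − rB₀/P)/ln(1+r)⌉ = ⌈27.126⌉ = 28 payments; the last is $12.61.
Total paid = 27·$100.00 + $12.61 = $2,712.61.
Total interest = total paid − principal = $2,712.61 − $2,400.00 = $312.61.

$313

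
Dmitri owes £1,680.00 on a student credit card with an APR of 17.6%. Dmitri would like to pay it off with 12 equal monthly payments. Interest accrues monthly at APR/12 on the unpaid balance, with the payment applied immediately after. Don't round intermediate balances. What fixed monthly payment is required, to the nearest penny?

£153.70

Monthly rate r = 17.6%/12 = 1.46667% = 0.0146667.
Level-payment amortization: P = B₀·r / (1 − (1+r)^(−n)) = 1680.00·0.0146667 / (1 − 1.01467^(−12)).
Denominator 1 − (1+r)^(−12) = 0.160309423.
P = 24.64 / 0.160309423 ≈ 153.70.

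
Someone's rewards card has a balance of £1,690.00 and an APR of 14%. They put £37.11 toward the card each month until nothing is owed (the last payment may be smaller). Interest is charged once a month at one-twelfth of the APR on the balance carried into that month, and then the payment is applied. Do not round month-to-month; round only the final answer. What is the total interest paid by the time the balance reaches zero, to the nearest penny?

£734.53

Monthly rate r = 14%/12 = 1.16667% = 0.0116667.
Payoff takes n = ⌈−ln(1 − rB₀/P)/ln(1+r)⌉ = ⌈65.332⌉ = 66 payments; the last is £12.38.
Total paid = 65·£37.11 + £12.38 = £2,424.53.
Total interest = total paid − principal = £2,424.53 − £1,690.00 = £734.53.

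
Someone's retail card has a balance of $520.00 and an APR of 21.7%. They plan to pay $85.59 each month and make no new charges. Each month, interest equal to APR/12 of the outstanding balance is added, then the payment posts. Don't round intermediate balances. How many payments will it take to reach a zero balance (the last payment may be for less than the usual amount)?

7 months

Monthly rate r = 21.7%/12 = 1.80833% = 0.0180833.
Recurrence: B ← B·(1+r) − $85.59.
Month 1: interest $9.40; balance after payment $443.81.
Month 2: interest $8.03; balance after payment $366.25.
Closed form: n = −ln(1 − rB₀/P)/ln(1+r) = −ln(0.89014)/ln(1.01808) ≈ 6.494, so the balance reaches zero during payment 7.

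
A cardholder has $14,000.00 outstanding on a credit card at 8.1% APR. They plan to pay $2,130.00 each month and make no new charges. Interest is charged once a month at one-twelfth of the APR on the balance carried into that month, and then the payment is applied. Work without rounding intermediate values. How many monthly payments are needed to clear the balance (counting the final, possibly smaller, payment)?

7 months

Monthly rate r = 8.1%/12 = 0.675% = 0.00675.
Recurrence: B ← B·(1+r) − $2,130.00.
Month 1: interest $94.50; balance after payment $11,964.50.
Month 2: interest $80.76; balance after payment $9,915.26.
Closed form: n = −ln(1 − rB₀/P)/ln(1+r) = −ln(0.95563)/ln(1.00675) ≈ 6.746, so the balance reaches zero during payment 7.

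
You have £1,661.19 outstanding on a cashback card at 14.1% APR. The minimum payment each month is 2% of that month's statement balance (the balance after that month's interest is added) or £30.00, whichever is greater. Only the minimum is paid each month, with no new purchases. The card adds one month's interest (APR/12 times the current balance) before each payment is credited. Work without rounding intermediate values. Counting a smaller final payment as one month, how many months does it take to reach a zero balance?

88 months

Monthly rate r = 14.1%/12 = 1.175% = 0.01175.
While 2% of the post-interest balance exceeds £30.00, each month B ← (B·(1+r))·(1 − 0.02), i.e. B shrinks by the factor (1+r)·0.98 = 0.99151.
This holds for months 1–14. Entering month 15 the balance is £1,474.38; 2% of the post-interest balance is now below £30.00, so the flat £30.00 minimum applies from here.
From month 15 a fixed £30.00 at rate r clears £1,474.38 in 74 more payments. Total: 14 + 74 = 88 months.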